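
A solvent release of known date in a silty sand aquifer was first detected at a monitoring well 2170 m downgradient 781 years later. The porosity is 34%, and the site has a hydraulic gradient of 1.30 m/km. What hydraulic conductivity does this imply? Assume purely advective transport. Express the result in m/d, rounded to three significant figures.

t = 781 years = 285100 d
v = L / t = 2170 / 285100 = 0.007612 m/d
K = v · n / i = 0.007612 × 0.34 / 0.0013 = 1.99 m/d

1.99 m/d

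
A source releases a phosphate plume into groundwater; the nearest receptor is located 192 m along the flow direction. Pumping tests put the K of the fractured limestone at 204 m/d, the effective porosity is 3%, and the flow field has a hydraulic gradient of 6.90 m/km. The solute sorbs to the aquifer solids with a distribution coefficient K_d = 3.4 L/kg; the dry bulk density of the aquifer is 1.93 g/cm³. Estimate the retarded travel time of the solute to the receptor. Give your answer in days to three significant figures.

899 days

Specific discharge q = 204 × 0.0069 = 1.408 m/d
Average linear velocity = 1.408 / 0.03 = 46.92 m/d
Retardation R = 1 + ρ_b·K_d/n = 1 + 1.93×3.4/0.03 = 219.7
Contaminant velocity v_c = v/R = 46.92/219.7 = 0.2135 m/d
t = L/v_c = 192/0.2135 = 899.2 d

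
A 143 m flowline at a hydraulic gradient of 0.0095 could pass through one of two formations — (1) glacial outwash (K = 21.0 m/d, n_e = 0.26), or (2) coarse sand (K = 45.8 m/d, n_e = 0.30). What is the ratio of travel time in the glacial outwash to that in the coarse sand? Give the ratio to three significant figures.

Unit 1 (glacial outwash): v = 21.0×0.0095/0.26 = 0.7673 m/d, t = 143/0.7673 = 186.4 d
Unit 2 (coarse sand): v = 45.8×0.0095/0.30 = 1.450 m/d, t = 143/1.450 = 98.60 d
t(glacial outwash) / t(coarse sand) = 186.4/98.60 = 1.89

1.89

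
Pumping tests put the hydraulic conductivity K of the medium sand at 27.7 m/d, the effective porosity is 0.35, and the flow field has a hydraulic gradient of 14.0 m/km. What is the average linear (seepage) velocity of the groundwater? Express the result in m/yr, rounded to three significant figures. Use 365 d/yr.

404 m/yr

q = Ki = 27.7 × 0.014 = 0.3878 m/d
v = Ki/n = 27.7·0.014/0.35 = 1.108 m/d
   = 1.108 × 365 = 404 m/yr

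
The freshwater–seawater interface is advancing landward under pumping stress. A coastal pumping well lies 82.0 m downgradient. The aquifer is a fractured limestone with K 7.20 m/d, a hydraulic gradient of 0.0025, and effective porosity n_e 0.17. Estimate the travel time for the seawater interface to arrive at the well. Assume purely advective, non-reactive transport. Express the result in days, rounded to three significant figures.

774 days

q = Ki = 7.20 × 0.0025 = 0.01800 m/d
Average linear velocity = 0.01800 / 0.17 = 0.1059 m/d
t = L / v = 82.0 / 0.1059 = 774.4 d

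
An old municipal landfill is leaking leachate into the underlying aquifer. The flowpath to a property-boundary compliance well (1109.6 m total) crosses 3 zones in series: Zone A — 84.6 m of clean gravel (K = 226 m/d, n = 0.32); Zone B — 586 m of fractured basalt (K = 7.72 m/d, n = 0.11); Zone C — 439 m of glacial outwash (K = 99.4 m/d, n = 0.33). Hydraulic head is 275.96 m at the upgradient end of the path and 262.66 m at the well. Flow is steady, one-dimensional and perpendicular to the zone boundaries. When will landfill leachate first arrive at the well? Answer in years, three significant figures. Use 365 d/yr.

3.93 years

Total head drop ΔH = 275.96 − 262.66 = 13.30 m
Continuity: the same q passes through each zone, so ΔH = q·Σ(L_j/K_j) — the zones act as resistances in series.
Σ(L/K) = 84.6/226 + 586/7.72 + 439/99.4 = 0.3743 + 75.91 + 4.416 = 80.70 d
q = ΔH / Σ(L/K) = 13.30 / 80.70 = 0.1648 m/d (same in every zone)
Zone A: v = q/n = 0.1648/0.32 = 0.5150 m/d → t_A = 84.6/0.5150 = 164.3 d
Zone B: v = q/n = 0.1648/0.11 = 1.498 m/d → t_B = 586/1.498 = 391.1 d
Zone C: v = q/n = 0.1648/0.33 = 0.4994 m/d → t_C = 439/0.4994 = 879.0 d
Total t = 164.3 + 391.1 + 879.0 = 1434 d
   = 1434 / 365 = 3.93 yr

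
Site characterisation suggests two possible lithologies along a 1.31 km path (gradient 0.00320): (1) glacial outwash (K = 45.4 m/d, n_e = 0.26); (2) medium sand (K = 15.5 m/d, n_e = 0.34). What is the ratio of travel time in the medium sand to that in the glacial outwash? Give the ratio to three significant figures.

3.83

Unit 1 (glacial outwash): v = 45.4×0.0032/0.26 = 0.5588 m/d, t = 1310/0.5588 = 2344 d
Unit 2 (medium sand): v = 15.5×0.0032/0.34 = 0.1459 m/d, t = 1310/0.1459 = 8980 d
t(medium sand) / t(glacial outwash) = 8980/2344 = 3.83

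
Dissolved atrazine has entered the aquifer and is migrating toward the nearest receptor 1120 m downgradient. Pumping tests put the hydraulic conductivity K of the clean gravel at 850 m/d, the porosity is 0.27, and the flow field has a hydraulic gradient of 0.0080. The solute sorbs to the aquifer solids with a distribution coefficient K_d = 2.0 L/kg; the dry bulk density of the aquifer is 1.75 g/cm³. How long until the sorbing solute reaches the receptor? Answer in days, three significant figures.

Darcy flux q = K·i = 850 × 0.0080 = 6.800 m/d
Seepage velocity v = q / n = 6.800 / 0.27 = 25.19 m/d
Retardation R = 1 + ρ_b·K_d/n = 1 + 1.75×2.0/0.27 = 13.96
Contaminant velocity v_c = v/R = 25.19/13.96 = 1.804 m/d
t = L/v_c = 1120/1.804 = 620.9 d

621 days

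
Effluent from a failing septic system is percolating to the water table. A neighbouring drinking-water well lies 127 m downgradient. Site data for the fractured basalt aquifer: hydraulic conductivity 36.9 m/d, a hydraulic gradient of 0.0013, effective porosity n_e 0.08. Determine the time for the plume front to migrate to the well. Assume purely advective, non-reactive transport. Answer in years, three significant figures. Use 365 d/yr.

0.580 years

Darcy flux q = K·i = 36.9 × 0.0013 = 0.04797 m/d
v = Ki/n = 36.9·0.0013/0.08 = 0.5996 m/d
t = L / v = 127 / 0.5996 = 211.8 d
   = 211.8 / 365 = 0.580 yr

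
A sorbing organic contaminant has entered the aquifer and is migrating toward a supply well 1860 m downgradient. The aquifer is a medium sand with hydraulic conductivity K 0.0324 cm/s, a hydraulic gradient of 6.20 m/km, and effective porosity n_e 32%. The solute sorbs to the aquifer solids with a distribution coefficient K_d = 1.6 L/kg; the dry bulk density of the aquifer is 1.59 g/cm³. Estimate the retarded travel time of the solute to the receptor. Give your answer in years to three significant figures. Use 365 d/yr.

K = 0.0324 cm/s × 864 = 27.99 m/d
q = Ki = 27.99 × 0.0062 = 0.1736 m/d
v = Ki/n = 27.99·0.0062/0.32 = 0.5424 m/d
Retardation R = 1 + ρ_b·K_d/n = 1 + 1.59×1.6/0.32 = 8.950
Contaminant velocity v_c = v/R = 0.5424/8.950 = 0.06060 m/d
t = L/v_c = 1860/0.06060 = 30690 d
   = 30690/365 = 84.1 yr

84.1 years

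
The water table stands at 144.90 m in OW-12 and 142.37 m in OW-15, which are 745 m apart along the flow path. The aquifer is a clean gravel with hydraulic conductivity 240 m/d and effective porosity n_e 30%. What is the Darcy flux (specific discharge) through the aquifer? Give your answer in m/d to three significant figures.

Hydraulic gradient i = (144.90 − 142.37) / 745 = 2.53 / 745 = 0.003396
q = Ki = 240 × 0.003396 = 0.8150 m/d

0.815 m/d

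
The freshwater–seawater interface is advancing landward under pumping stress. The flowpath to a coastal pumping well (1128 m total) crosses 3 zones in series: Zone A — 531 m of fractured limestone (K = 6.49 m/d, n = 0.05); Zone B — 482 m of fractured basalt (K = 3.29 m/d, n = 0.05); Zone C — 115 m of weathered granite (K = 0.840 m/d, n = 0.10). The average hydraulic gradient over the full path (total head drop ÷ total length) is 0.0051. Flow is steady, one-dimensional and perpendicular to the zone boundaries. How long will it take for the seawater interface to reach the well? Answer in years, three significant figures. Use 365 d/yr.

Steady 1-D flow in series ⇒ the Darcy flux q is identical in every zone and the zone head losses add (resistances L/K in series).
Σ(L/K) = 531/6.49 + 482/3.29 + 115/0.840 = 81.82 + 146.5 + 136.9 = 365.2 d
K_eq = L_total / Σ(L/K) = 1128 / 365.2 = 3.088 m/d
q = K_eq · i = 3.088 × 0.0051 = 0.01575 m/d (same in every zone)
Zone A: v = q/n = 0.01575/0.05 = 0.3150 m/d → t_A = 531/0.3150 = 1686 d
Zone B: v = q/n = 0.01575/0.05 = 0.3150 m/d → t_B = 482/0.3150 = 1530 d
Zone C: v = q/n = 0.01575/0.10 = 0.1575 m/d → t_C = 115/0.1575 = 730.1 d
Total t = 1686 + 1530 + 730.1 = 3946 d
   = 3946 / 365 = 10.8 yr

10.8 years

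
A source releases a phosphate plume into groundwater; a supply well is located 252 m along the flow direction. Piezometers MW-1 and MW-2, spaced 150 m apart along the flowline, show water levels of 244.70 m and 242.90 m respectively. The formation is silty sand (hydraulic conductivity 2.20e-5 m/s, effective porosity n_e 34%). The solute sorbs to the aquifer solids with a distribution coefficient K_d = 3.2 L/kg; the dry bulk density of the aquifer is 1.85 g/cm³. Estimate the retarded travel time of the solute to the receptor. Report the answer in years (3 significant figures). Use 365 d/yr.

Hydraulic gradient i = (244.70 − 242.90) / 150 = 1.80 / 150 = 0.01200
K = 2.20e-5 m/s × 86400 s/d = 1.901 m/d
Darcy flux q = K·i = 1.901 × 0.01200 = 0.02281 m/d
Average linear velocity = 0.02281 / 0.34 = 0.06709 m/d
Retardation R = 1 + ρ_b·K_d/n = 1 + 1.85×3.2/0.34 = 18.41
Contaminant velocity v_c = v/R = 0.06709/18.41 = 0.003644 m/d
t = L/v_c = 252/0.003644 = 69160 d
   = 69160/365 = 189 yr

189 years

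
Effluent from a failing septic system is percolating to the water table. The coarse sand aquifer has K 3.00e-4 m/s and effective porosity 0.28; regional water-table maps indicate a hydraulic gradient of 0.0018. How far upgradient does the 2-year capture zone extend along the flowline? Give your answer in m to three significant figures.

K = 3.00e-4 m/s × 86400 s/d = 25.92 m/d
Darcy flux q = K·i = 25.92 × 0.0018 = 0.04666 m/d
Seepage velocity v = q / n = 0.04666 / 0.28 = 0.1666 m/d
T = 2 yr × 365 = 730 d
L = v × T = 0.1666 × 730 = 121.6 m

122 m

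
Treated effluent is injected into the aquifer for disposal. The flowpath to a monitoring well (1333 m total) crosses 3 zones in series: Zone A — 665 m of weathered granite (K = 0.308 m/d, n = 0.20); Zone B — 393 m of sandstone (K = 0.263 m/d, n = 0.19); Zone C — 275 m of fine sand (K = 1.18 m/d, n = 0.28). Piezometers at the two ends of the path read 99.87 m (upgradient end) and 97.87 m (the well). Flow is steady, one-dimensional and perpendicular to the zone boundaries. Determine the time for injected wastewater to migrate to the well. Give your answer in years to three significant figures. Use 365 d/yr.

1520 years

Total head drop ΔH = 99.87 − 97.87 = 2.00 m
Steady 1-D flow in series ⇒ the Darcy flux q is identical in every zone and the zone head losses add (resistances L/K in series).
Σ(L/K) = 665/0.308 + 393/0.263 + 275/1.18 = 2159 + 1494 + 233.1 = 3886 d
q = ΔH / Σ(L/K) = 2.00 / 3886 = 5.146e-4 m/d (same in every zone)
Zone A: v = q/n = 5.146e-4/0.20 = 0.002573 m/d → t_A = 665/0.002573 = 258400 d
Zone B: v = q/n = 5.146e-4/0.19 = 0.002708 m/d → t_B = 393/0.002708 = 145100 d
Zone C: v = q/n = 5.146e-4/0.28 = 0.001838 m/d → t_C = 275/0.001838 = 149600 d
Total t = 258400 + 145100 + 149600 = 553200 d
   = 553200 / 365 = 1520 yr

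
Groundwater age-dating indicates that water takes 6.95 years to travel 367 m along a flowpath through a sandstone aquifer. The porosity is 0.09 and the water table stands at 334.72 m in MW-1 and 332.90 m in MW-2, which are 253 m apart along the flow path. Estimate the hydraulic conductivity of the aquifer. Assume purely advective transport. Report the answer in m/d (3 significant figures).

Hydraulic gradient i = (334.72 − 332.90) / 253 = 1.82 / 253 = 0.007194
t = 6.95 years = 2537 d
v = L / t = 367 / 2537 = 0.1447 m/d
K = v · n / i = 0.1447 × 0.09 / 0.007194 = 1.81 m/d

1.81 m/d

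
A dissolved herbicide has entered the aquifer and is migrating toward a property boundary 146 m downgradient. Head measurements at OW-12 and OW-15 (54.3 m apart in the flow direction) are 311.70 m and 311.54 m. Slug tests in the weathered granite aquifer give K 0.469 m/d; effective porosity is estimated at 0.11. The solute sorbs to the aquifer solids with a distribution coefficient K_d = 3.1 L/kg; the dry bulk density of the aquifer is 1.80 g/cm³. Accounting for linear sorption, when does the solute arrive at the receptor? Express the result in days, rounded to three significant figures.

Hydraulic gradient i = (311.70 − 311.54) / 54.3 = 0.16 / 54.3 = 0.002947
Specific discharge q = 0.469 × 0.002947 = 0.001382 m/d
Average linear velocity = 0.001382 / 0.11 = 0.01256 m/d
Retardation R = 1 + ρ_b·K_d/n = 1 + 1.80×3.1/0.11 = 51.73
Contaminant velocity v_c = v/R = 0.01256/51.73 = 2.429e-4 m/d
t = L/v_c = 146/2.429e-4 = 601100 d

601000 days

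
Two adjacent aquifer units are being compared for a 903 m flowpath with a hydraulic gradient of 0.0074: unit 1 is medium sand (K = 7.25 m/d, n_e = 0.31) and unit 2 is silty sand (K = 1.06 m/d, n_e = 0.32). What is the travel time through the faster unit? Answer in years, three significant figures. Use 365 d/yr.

14.3 years

Unit 1 (medium sand): v = 7.25×0.0074/0.31 = 0.1731 m/d, t = 903/0.1731 = 5218 d
Unit 2 (silty sand): v = 1.06×0.0074/0.32 = 0.02451 m/d, t = 903/0.02451 = 36840 d
Faster: 5218 d / 365 = 14.3 yr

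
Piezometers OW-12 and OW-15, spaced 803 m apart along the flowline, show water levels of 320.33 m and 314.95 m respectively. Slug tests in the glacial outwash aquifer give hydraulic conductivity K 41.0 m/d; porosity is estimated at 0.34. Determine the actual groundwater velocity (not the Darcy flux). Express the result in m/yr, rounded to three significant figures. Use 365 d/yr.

Hydraulic gradient i = (320.33 − 314.95) / 803 = 5.38 / 803 = 0.006700
Darcy flux q = K·i = 41.0 × 0.006700 = 0.2747 m/d
Seepage velocity v = q / n = 0.2747 / 0.34 = 0.8079 m/d
   = 0.8079 × 365 = 295 m/yr

295 m/yr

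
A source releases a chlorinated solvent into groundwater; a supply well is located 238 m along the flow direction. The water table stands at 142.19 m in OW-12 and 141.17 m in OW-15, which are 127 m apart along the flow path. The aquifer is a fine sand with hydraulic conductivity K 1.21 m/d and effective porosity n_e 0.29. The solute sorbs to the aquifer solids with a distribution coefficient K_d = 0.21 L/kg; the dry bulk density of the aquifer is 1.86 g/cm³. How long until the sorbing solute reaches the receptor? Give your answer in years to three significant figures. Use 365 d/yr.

Hydraulic gradient i = (142.19 − 141.17) / 127 = 1.02 / 127 = 0.008031
q = Ki = 1.21 × 0.008031 = 0.009718 m/d
v = Ki/n = 1.21·0.008031/0.29 = 0.03351 m/d
Retardation R = 1 + ρ_b·K_d/n = 1 + 1.86×0.21/0.29 = 2.347
Contaminant velocity v_c = v/R = 0.03351/2.347 = 0.01428 m/d
t = L/v_c = 238/0.01428 = 16670 d
   = 16670/365 = 45.7 yr

45.7 years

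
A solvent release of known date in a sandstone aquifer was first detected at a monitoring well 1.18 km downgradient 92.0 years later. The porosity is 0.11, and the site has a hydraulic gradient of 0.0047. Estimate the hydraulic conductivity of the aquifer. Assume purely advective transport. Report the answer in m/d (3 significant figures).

t = 92.0 years = 33580 d
L = 1.18 km = 1180 m
v = L / t = 1180 / 33580 = 0.03514 m/d
K = v · n / i = 0.03514 × 0.11 / 0.0047 = 0.822 m/d

0.822 m/d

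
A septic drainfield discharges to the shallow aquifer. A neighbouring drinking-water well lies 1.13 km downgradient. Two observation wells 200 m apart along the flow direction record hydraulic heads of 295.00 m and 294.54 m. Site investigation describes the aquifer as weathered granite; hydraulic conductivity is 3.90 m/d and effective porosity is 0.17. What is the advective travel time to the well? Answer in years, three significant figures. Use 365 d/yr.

58.7 years

Hydraulic gradient i = (295.00 − 294.54) / 200 = 0.46 / 200 = 0.002300
Specific discharge q = 3.90 × 0.002300 = 0.008970 m/d
Seepage velocity v = q / n = 0.008970 / 0.17 = 0.05276 m/d
L = 1.13 km = 1130 m
t = L / v = 1130 / 0.05276 = 21420 d
   = 21420 / 365 = 58.7 yr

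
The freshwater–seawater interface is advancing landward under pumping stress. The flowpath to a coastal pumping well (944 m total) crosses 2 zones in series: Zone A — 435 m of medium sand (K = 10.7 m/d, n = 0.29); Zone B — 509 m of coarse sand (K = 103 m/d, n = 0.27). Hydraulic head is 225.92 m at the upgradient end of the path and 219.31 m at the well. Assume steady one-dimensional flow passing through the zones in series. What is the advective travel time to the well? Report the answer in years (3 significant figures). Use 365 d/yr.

4.98 years

Total head drop ΔH = 225.92 − 219.31 = 6.61 m
Steady 1-D flow in series ⇒ the Darcy flux q is identical in every zone and the zone head losses add (resistances L/K in series).
Σ(L/K) = 435/10.7 + 509/103 = 40.65 + 4.942 = 45.60 d
q = ΔH / Σ(L/K) = 6.61 / 45.60 = 0.1450 m/d (same in every zone)
Zone A: v = q/n = 0.1450/0.29 = 0.4999 m/d → t_A = 435/0.4999 = 870.2 d
Zone B: v = q/n = 0.1450/0.27 = 0.5369 m/d → t_B = 509/0.5369 = 948.0 d
Total t = 870.2 + 948.0 = 1818 d
   = 1818 / 365 = 4.98 yr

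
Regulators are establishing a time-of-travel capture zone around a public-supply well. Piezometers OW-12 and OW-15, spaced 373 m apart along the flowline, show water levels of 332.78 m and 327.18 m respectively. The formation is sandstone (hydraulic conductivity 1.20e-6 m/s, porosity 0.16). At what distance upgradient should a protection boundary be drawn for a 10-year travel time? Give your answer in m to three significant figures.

Hydraulic gradient i = (332.78 − 327.18) / 373 = 5.60 / 373 = 0.01501
K = 1.20e-6 m/s × 86400 s/d = 0.1037 m/d
Darcy flux q = K·i = 0.1037 × 0.01501 = 0.001557 m/d
v = Ki/n = 0.1037·0.01501/0.16 = 0.009729 m/d
T = 10 yr × 365 = 3650 d
L = v × T = 0.009729 × 3650 = 35.51 m

35.5 m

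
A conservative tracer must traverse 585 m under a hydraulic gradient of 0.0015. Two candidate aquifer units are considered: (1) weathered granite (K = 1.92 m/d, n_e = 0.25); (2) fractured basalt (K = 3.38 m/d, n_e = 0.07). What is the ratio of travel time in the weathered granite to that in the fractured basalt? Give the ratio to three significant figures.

6.29

Unit 1 (weathered granite): v = 1.92×0.0015/0.25 = 0.01152 m/d, t = 585/0.01152 = 50780 d
Unit 2 (fractured basalt): v = 3.38×0.0015/0.07 = 0.07243 m/d, t = 585/0.07243 = 8077 d
t(weathered granite) / t(fractured basalt) = 50780/8077 = 6.29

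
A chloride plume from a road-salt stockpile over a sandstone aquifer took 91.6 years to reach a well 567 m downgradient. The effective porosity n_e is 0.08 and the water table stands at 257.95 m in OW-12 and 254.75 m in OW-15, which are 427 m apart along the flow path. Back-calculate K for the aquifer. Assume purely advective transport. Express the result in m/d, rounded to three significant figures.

Hydraulic gradient i = (257.95 − 254.75) / 427 = 3.20 / 427 = 0.007494
t = 91.6 years = 33430 d
v = L / t = 567 / 33430 = 0.01696 m/d
K = v · n / i = 0.01696 × 0.08 / 0.007494 = 0.181 m/d

0.181 m/d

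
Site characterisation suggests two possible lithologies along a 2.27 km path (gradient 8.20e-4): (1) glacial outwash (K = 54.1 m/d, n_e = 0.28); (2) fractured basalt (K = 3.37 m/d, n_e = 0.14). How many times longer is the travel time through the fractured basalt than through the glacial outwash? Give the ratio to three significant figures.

Unit 1 (glacial outwash): v = 54.1×8.2e-4/0.28 = 0.1584 m/d, t = 2270/0.1584 = 14330 d
Unit 2 (fractured basalt): v = 3.37×8.2e-4/0.14 = 0.01974 m/d, t = 2270/0.01974 = 115000 d
t(fractured basalt) / t(glacial outwash) = 115000/14330 = 8.03

8.03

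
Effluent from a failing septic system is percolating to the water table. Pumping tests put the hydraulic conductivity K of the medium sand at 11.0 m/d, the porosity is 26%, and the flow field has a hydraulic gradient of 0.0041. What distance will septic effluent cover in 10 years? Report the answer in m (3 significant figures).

Specific discharge q = 11.0 × 0.0041 = 0.04510 m/d
Seepage velocity v = q / n = 0.04510 / 0.26 = 0.1735 m/d
T = 10 yr × 365 = 3650 d
L = v × T = 0.1735 × 3650 = 633.1 m

633 m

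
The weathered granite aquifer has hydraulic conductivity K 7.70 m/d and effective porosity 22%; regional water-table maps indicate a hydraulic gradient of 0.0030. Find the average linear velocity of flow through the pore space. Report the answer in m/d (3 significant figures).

q = Ki = 7.70 × 0.0030 = 0.02310 m/d
Average linear velocity = 0.02310 / 0.22 = 0.1050 m/d

0.105 m/d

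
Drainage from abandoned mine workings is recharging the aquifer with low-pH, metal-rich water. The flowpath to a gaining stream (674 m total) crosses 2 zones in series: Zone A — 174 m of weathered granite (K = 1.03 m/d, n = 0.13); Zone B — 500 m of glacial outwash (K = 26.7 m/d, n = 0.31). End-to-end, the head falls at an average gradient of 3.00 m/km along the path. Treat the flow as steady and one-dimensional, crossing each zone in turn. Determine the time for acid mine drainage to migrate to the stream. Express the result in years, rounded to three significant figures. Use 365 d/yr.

45.2 years

For zones in series the flux q is common to all zones; the equivalent conductivity is the harmonic (thickness-weighted) mean, K_eq = L_total / Σ(L_j/K_j).
Σ(L/K) = 174/1.03 + 500/26.7 = 168.9 + 18.73 = 187.7 d
K_eq = L_total / Σ(L/K) = 674 / 187.7 = 3.592 m/d
q = K_eq · i = 3.592 × 0.0030 = 0.01077 m/d (same in every zone)
Zone A: v = q/n = 0.01077/0.13 = 0.08288 m/d → t_A = 174/0.08288 = 2099 d
Zone B: v = q/n = 0.01077/0.31 = 0.03476 m/d → t_B = 500/0.03476 = 14390 d
Total t = 2099 + 14390 = 16480 d
   = 16480 / 365 = 45.2 yr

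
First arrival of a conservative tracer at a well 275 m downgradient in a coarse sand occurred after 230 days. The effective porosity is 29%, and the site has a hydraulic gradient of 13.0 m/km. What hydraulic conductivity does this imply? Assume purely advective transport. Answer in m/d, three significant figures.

v = L / t = 275 / 230 = 1.196 m/d
K = v · n / i = 1.196 × 0.29 / 0.013 = 26.7 m/d

26.7 m/d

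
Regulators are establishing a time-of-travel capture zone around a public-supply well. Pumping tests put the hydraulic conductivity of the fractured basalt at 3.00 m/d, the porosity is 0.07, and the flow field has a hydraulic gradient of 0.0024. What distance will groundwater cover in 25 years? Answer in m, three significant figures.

939 m

q = Ki = 3.00 × 0.0024 = 0.007200 m/d
Seepage velocity v = q / n = 0.007200 / 0.07 = 0.1029 m/d
T = 25 yr × 365 = 9125 d
L = v × T = 0.1029 × 9125 = 938.6 m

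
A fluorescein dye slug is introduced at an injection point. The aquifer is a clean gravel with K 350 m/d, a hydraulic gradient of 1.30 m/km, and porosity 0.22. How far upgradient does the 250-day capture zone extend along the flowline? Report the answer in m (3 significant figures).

Darcy flux q = K·i = 350 × 0.0013 = 0.4550 m/d
v_s = q/n_e = 0.4550/0.22 = 2.068 m/d
L = v × T = 2.068 × 250 = 517.0 m

517 m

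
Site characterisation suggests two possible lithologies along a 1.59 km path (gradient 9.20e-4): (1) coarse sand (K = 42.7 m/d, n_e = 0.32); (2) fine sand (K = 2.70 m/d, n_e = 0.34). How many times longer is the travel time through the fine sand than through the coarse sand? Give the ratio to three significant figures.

16.8

Unit 1 (coarse sand): v = 42.7×9.2e-4/0.32 = 0.1228 m/d, t = 1590/0.1228 = 12950 d
Unit 2 (fine sand): v = 2.70×9.2e-4/0.34 = 0.007306 m/d, t = 1590/0.007306 = 217600 d
t(fine sand) / t(coarse sand) = 217600/12950 = 16.8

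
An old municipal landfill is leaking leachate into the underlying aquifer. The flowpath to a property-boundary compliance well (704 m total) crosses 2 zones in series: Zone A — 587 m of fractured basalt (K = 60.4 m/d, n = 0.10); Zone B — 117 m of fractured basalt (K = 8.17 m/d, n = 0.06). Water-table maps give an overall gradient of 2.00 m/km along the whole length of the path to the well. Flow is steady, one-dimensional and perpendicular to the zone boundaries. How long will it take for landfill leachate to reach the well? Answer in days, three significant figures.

Continuity: the same q passes through each zone, so ΔH = q·Σ(L_j/K_j) — the zones act as resistances in series.
Σ(L/K) = 587/60.4 + 117/8.17 = 9.719 + 14.32 = 24.04 d
K_eq = L_total / Σ(L/K) = 704 / 24.04 = 29.29 m/d
q = K_eq · i = 29.29 × 0.0020 = 0.05857 m/d (same in every zone)
Zone A: v = q/n = 0.05857/0.10 = 0.5857 m/d → t_A = 587/0.5857 = 1002 d
Zone B: v = q/n = 0.05857/0.06 = 0.9762 m/d → t_B = 117/0.9762 = 119.9 d
Total t = 1002 + 119.9 = 1122 d

1120 days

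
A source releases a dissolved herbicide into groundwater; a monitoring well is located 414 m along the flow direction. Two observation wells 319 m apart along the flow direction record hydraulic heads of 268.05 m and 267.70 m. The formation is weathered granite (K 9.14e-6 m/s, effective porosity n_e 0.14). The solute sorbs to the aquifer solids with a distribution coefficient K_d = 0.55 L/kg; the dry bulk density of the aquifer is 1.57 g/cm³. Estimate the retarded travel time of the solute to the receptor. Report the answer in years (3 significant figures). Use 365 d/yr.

1310 years

Hydraulic gradient i = (268.05 − 267.70) / 319 = 0.35 / 319 = 0.001097
K = 9.14e-6 m/s × 86400 s/d = 0.7897 m/d
q = Ki = 0.7897 × 0.001097 = 8.664e-4 m/d
Average linear velocity = 8.664e-4 / 0.14 = 0.006189 m/d
Retardation R = 1 + ρ_b·K_d/n = 1 + 1.57×0.55/0.14 = 7.168
Contaminant velocity v_c = v/R = 0.006189/7.168 = 8.634e-4 m/d
t = L/v_c = 414/8.634e-4 = 479500 d
   = 479500/365 = 1310 yr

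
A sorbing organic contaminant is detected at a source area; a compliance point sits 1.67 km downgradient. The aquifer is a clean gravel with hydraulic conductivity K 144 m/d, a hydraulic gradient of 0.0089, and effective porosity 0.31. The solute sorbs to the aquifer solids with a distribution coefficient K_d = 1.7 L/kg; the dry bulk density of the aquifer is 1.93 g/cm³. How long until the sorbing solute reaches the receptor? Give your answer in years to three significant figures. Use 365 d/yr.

Specific discharge q = 144 × 0.0089 = 1.282 m/d
v_s = q/n_e = 1.282/0.31 = 4.134 m/d
Retardation R = 1 + ρ_b·K_d/n = 1 + 1.93×1.7/0.31 = 11.58
Contaminant velocity v_c = v/R = 4.134/11.58 = 0.3569 m/d
L = 1.67 km = 1670 m
t = L/v_c = 1670/0.3569 = 4679 d
   = 4679/365 = 12.8 yr

12.8 years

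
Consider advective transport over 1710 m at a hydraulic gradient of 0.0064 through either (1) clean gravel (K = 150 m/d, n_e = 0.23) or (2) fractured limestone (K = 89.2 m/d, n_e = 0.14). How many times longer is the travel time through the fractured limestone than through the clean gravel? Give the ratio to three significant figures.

Unit 1 (clean gravel): v = 150×0.0064/0.23 = 4.174 m/d, t = 1710/4.174 = 409.7 d
Unit 2 (fractured limestone): v = 89.2×0.0064/0.14 = 4.078 m/d, t = 1710/4.078 = 419.4 d
t(fractured limestone) / t(clean gravel) = 419.4/409.7 = 1.02

1.02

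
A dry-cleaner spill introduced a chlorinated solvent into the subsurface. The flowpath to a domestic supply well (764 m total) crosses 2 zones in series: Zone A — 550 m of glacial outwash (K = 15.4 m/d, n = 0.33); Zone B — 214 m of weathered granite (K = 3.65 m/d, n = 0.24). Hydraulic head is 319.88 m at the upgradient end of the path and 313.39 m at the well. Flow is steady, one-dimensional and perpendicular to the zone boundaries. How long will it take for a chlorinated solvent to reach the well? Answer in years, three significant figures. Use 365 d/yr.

9.27 years

Total head drop ΔH = 319.88 − 313.39 = 6.49 m
Steady 1-D flow in series ⇒ the Darcy flux q is identical in every zone and the zone head losses add (resistances L/K in series).
Σ(L/K) = 550/15.4 + 214/3.65 = 35.71 + 58.63 = 94.34 d
q = ΔH / Σ(L/K) = 6.49 / 94.34 = 0.06879 m/d (same in every zone)
Zone A: v = q/n = 0.06879/0.33 = 0.2085 m/d → t_A = 550/0.2085 = 2638 d
Zone B: v = q/n = 0.06879/0.24 = 0.2866 m/d → t_B = 214/0.2866 = 746.6 d
Total t = 2638 + 746.6 = 3385 d
   = 3385 / 365 = 9.27 yr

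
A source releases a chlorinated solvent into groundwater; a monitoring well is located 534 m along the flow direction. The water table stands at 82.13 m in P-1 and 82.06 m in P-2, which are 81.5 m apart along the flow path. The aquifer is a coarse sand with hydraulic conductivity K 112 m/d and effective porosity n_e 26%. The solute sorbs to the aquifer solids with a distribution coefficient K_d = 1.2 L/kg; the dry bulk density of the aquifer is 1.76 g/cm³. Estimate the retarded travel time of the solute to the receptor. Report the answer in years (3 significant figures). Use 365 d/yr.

Hydraulic gradient i = (82.13 − 82.06) / 81.5 = 0.07 / 81.5 = 8.589e-4
Specific discharge q = 112 × 8.589e-4 = 0.09620 m/d
v_s = q/n_e = 0.09620/0.26 = 0.3700 m/d
Retardation R = 1 + ρ_b·K_d/n = 1 + 1.76×1.2/0.26 = 9.123
Contaminant velocity v_c = v/R = 0.3700/9.123 = 0.04055 m/d
t = L/v_c = 534/0.04055 = 13170 d
   = 13170/365 = 36.1 yr

36.1 years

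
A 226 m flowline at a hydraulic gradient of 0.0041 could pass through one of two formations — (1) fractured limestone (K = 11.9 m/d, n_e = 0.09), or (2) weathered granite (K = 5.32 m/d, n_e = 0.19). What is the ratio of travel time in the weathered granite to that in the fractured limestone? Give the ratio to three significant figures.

4.72

Unit 1 (fractured limestone): v = 11.9×0.0041/0.09 = 0.5421 m/d, t = 226/0.5421 = 416.9 d
Unit 2 (weathered granite): v = 5.32×0.0041/0.19 = 0.1148 m/d, t = 226/0.1148 = 1969 d
t(weathered granite) / t(fractured limestone) = 1969/416.9 = 4.72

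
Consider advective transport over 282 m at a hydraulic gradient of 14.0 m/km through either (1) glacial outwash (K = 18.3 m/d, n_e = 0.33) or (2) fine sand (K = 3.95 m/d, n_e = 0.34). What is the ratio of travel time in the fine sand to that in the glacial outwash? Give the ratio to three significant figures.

4.77

Unit 1 (glacial outwash): v = 18.3×0.014/0.33 = 0.7764 m/d, t = 282/0.7764 = 363.2 d
Unit 2 (fine sand): v = 3.95×0.014/0.34 = 0.1626 m/d, t = 282/0.1626 = 1734 d
t(fine sand) / t(glacial outwash) = 1734/363.2 = 4.77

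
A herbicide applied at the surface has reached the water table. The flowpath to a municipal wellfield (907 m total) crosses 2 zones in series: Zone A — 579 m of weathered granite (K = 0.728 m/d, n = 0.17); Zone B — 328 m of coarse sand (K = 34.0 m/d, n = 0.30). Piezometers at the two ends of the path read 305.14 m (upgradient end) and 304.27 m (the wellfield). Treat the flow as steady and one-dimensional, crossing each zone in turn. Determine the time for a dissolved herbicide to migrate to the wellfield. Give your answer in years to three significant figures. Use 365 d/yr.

Total head drop ΔH = 305.14 − 304.27 = 0.87 m
Steady 1-D flow in series ⇒ the Darcy flux q is identical in every zone and the zone head losses add (resistances L/K in series).
Σ(L/K) = 579/0.728 + 328/34.0 = 795.3 + 9.647 = 805.0 d
q = ΔH / Σ(L/K) = 0.87 / 805.0 = 0.001081 m/d (same in every zone)
Zone A: v = q/n = 0.001081/0.17 = 0.006358 m/d → t_A = 579/0.006358 = 91070 d
Zone B: v = q/n = 0.001081/0.30 = 0.003603 m/d → t_B = 328/0.003603 = 91050 d
Total t = 91070 + 91050 = 182100 d
   = 182100 / 365 = 499 yr

499 years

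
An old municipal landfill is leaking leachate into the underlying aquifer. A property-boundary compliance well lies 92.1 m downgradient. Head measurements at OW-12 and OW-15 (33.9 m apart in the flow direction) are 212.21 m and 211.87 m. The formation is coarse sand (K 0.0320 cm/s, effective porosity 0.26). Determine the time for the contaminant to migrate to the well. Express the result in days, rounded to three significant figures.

Hydraulic gradient i = (212.21 − 211.87) / 33.9 = 0.34 / 33.9 = 0.01003
K = 0.0320 cm/s × 864 = 27.65 m/d
q = Ki = 27.65 × 0.01003 = 0.2773 m/d
Seepage velocity v = q / n = 0.2773 / 0.26 = 1.067 m/d
t = L / v = 92.1 / 1.067 = 86.36 d

86.4 days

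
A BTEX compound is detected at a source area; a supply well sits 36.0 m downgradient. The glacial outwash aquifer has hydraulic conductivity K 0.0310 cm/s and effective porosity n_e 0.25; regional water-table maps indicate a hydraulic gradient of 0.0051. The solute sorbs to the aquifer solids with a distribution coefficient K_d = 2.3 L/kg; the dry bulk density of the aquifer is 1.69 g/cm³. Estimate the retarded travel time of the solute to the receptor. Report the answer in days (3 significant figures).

K = 0.0310 cm/s × 864 = 26.78 m/d
Darcy flux q = K·i = 26.78 × 0.0051 = 0.1366 m/d
Average linear velocity = 0.1366 / 0.25 = 0.5464 m/d
Retardation R = 1 + ρ_b·K_d/n = 1 + 1.69×2.3/0.25 = 16.55
Contaminant velocity v_c = v/R = 0.5464/16.55 = 0.03302 m/d
t = L/v_c = 36.0/0.03302 = 1090 d

1090 days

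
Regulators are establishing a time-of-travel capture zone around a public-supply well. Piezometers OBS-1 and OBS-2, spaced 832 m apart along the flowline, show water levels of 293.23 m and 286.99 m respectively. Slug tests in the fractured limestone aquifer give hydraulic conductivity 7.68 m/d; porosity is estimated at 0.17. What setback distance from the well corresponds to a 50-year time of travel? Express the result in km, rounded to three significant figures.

Hydraulic gradient i = (293.23 − 286.99) / 832 = 6.24 / 832 = 0.007500
Darcy flux q = K·i = 7.68 × 0.007500 = 0.05760 m/d
Seepage velocity v = q / n = 0.05760 / 0.17 = 0.3388 m/d
T = 50 yr × 365 = 18250 d
L = v × T = 0.3388 × 18250 = 6184 m
   = 6.18 km

6.18 km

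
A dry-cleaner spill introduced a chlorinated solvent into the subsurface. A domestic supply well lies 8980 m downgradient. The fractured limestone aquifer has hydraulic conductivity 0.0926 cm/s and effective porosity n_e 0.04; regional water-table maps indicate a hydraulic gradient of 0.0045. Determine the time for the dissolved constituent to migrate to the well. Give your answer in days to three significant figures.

998 days

K = 0.0926 cm/s × 864 = 80.01 m/d
Darcy flux q = K·i = 80.01 × 0.0045 = 0.3600 m/d
v_s = q/n_e = 0.3600/0.04 = 9.001 m/d
t = L / v = 8980 / 9.001 = 997.7 d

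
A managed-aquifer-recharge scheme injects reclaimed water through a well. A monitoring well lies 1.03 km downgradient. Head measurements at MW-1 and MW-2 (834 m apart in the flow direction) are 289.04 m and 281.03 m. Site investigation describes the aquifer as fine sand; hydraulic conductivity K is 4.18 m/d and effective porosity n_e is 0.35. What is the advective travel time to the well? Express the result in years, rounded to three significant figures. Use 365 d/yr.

24.6 years

Hydraulic gradient i = (289.04 − 281.03) / 834 = 8.01 / 834 = 0.009604
q = Ki = 4.18 × 0.009604 = 0.04015 m/d
v_s = q/n_e = 0.04015/0.35 = 0.1147 m/d
L = 1.03 km = 1030 m
t = L / v = 1030 / 0.1147 = 8980 d
   = 8980 / 365 = 24.6 yr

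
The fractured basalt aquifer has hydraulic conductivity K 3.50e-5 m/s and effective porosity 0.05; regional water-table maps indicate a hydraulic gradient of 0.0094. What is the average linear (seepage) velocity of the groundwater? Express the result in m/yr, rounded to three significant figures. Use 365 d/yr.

K = 3.50e-5 m/s × 86400 s/d = 3.024 m/d
Darcy flux q = K·i = 3.024 × 0.0094 = 0.02843 m/d
v_s = q/n_e = 0.02843/0.05 = 0.5685 m/d
   = 0.5685 × 365 = 208 m/yr

208 m/yr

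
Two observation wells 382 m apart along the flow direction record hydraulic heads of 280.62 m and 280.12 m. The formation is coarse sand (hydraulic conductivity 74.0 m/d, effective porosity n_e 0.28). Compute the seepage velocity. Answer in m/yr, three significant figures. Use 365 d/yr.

126 m/yr

Hydraulic gradient i = (280.62 − 280.12) / 382 = 0.50 / 382 = 0.001309
Specific discharge q = 74.0 × 0.001309 = 0.09686 m/d
Seepage velocity v = q / n = 0.09686 / 0.28 = 0.3459 m/d
   = 0.3459 × 365 = 126 m/yr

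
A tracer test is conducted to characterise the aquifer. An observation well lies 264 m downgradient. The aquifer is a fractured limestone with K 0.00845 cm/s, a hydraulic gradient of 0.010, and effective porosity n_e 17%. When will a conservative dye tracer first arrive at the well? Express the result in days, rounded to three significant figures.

615 days

K = 0.00845 cm/s × 864 = 7.301 m/d
q = Ki = 7.301 × 0.010 = 0.07301 m/d
Average linear velocity = 0.07301 / 0.17 = 0.4295 m/d
t = L / v = 264 / 0.4295 = 614.7 d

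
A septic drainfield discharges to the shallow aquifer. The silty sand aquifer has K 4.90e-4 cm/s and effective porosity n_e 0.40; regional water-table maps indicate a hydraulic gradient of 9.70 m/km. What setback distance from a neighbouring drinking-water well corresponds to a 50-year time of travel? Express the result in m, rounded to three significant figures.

187 m

K = 4.90e-4 cm/s × 864 = 0.4234 m/d
q = Ki = 0.4234 × 0.0097 = 0.004107 m/d
Average linear velocity = 0.004107 / 0.40 = 0.01027 m/d
T = 50 yr × 365 = 18250 d
L = v × T = 0.01027 × 18250 = 187.4 m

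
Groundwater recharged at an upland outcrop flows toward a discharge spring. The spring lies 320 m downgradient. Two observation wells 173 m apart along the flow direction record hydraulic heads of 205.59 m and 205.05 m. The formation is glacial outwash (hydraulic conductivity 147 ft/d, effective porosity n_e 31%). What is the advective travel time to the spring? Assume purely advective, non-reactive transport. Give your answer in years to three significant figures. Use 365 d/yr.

Hydraulic gradient i = (205.59 − 205.05) / 173 = 0.54 / 173 = 0.003121
K = 147 ft/d × 0.3048 = 44.81 m/d
Darcy flux q = K·i = 44.81 × 0.003121 = 0.1399 m/d
v = Ki/n = 44.81·0.003121/0.31 = 0.4511 m/d
t = L / v = 320 / 0.4511 = 709.3 d
   = 709.3 / 365 = 1.94 yr

1.94 years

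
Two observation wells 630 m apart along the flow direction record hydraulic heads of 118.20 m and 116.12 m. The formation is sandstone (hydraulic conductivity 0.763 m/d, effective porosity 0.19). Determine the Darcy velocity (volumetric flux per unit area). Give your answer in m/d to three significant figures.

Hydraulic gradient i = (118.20 − 116.12) / 630 = 2.08 / 630 = 0.003302
Specific discharge q = 0.763 × 0.003302 = 0.002519 m/d

0.00252 m/d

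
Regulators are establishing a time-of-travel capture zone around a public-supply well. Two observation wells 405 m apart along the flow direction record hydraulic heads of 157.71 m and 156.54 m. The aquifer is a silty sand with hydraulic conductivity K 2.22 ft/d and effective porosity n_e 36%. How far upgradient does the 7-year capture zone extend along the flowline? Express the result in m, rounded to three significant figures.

13.9 m

Hydraulic gradient i = (157.71 − 156.54) / 405 = 1.17 / 405 = 0.002889
K = 2.22 ft/d × 0.3048 = 0.6767 m/d
Specific discharge q = 0.6767 × 0.002889 = 0.001955 m/d
v_s = q/n_e = 0.001955/0.36 = 0.005430 m/d
T = 7 yr × 365 = 2555 d
L = v × T = 0.005430 × 2555 = 13.87 m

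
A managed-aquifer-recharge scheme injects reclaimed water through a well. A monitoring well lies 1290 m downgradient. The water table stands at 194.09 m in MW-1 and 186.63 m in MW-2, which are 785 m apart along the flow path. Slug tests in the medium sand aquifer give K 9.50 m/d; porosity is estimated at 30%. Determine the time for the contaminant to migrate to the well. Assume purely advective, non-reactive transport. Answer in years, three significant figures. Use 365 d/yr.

11.7 years

Hydraulic gradient i = (194.09 − 186.63) / 785 = 7.46 / 785 = 0.009503
Specific discharge q = 9.50 × 0.009503 = 0.09028 m/d
Average linear velocity = 0.09028 / 0.30 = 0.3009 m/d
t = L / v = 1290 / 0.3009 = 4287 d
   = 4287 / 365 = 11.7 yr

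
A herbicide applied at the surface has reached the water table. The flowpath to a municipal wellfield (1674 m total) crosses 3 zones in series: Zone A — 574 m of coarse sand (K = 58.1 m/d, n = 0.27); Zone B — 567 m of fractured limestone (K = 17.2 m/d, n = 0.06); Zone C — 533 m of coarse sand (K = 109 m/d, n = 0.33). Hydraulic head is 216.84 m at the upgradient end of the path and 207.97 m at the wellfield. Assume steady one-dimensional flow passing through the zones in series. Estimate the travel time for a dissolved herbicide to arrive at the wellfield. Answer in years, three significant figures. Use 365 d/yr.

Total head drop ΔH = 216.84 − 207.97 = 8.87 m
Steady 1-D flow in series ⇒ the Darcy flux q is identical in every zone and the zone head losses add (resistances L/K in series).
Σ(L/K) = 574/58.1 + 567/17.2 + 533/109 = 9.880 + 32.97 + 4.890 = 47.73 d
q = ΔH / Σ(L/K) = 8.87 / 47.73 = 0.1858 m/d (same in every zone)
Zone A: v = q/n = 0.1858/0.27 = 0.6882 m/d → t_A = 574/0.6882 = 834.0 d
Zone B: v = q/n = 0.1858/0.06 = 3.097 m/d → t_B = 567/3.097 = 183.1 d
Zone C: v = q/n = 0.1858/0.33 = 0.5631 m/d → t_C = 533/0.5631 = 946.6 d
Total t = 834.0 + 183.1 + 946.6 = 1964 d
   = 1964 / 365 = 5.38 yr

5.38 years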